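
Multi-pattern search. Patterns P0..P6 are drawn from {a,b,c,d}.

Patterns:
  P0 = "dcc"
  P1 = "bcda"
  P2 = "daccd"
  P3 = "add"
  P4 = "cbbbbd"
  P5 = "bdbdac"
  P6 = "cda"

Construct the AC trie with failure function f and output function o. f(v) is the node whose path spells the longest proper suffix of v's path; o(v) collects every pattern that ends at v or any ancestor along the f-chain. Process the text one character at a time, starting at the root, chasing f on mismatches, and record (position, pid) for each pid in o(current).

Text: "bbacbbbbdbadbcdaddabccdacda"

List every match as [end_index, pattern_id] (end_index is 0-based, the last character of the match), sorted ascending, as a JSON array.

Build automaton:
Trie (insert patterns):
  n0 'ε': a→12 b→4 c→15 d→1
  n1 'd': a→8 c→2
  n2 'dc': c→3
  n3 'dcc': ·  [P0 ends]
  n4 'b': c→5 d→21
  n5 'bc': d→6
  n6 'bcd': a→7
  n7 'bcda': ·  [P1 ends]
  n8 'da': c→9
  n9 'dac': c→10
  n10 'dacc': d→11
  n11 'daccd': ·  [P2 ends]
  n12 'a': d→13
  n13 'ad': d→14
  n14 'add': ·  [P3 ends]
  n15 'c': b→16 d→26
  n16 'cb': b→17
  n17 'cbb': b→18
  n18 'cbbb': b→19
  n19 'cbbbb': d→20
  n20 'cbbbbd': ·  [P4 ends]
  n21 'bd': b→22
  n22 'bdb': d→23
  n23 'bdbd': a→24
  n24 'bdbda': c→25
  n25 'bdbdac': ·  [P5 ends]
  n26 'cd': a→27
  n27 'cda': ·  [P6 ends]

BFS fail/out derivation:
  n1('d'): parent n0 fail=0; on 'd' 0 → fail=0;  out ∅∪∅=∅
  n4('b'): parent n0 fail=0; on 'b' 0 → fail=0;  out ∅∪∅=∅
  n12('a'): parent n0 fail=0; on 'a' 0 → fail=0;  out ∅∪∅=∅
  n15('c'): parent n0 fail=0; on 'c' 0 → fail=0;  out ∅∪∅=∅
  n2('dc'): parent n1 fail=0; on 'c' 0 → fail=15;  out ∅∪∅=∅
  n5('bc'): parent n4 fail=0; on 'c' 0 → fail=15;  out ∅∪∅=∅
  n8('da'): parent n1 fail=0; on 'a' 0 → fail=12;  out ∅∪∅=∅
  n13('ad'): parent n12 fail=0; on 'd' 0 → fail=1;  out ∅∪∅=∅
  n16('cb'): parent n15 fail=0; on 'b' 0 → fail=4;  out ∅∪∅=∅
  n21('bd'): parent n4 fail=0; on 'd' 0 → fail=1;  out ∅∪∅=∅
  n26('cd'): parent n15 fail=0; on 'd' 0 → fail=1;  out ∅∪∅=∅
  n3('dcc'): parent n2 fail=15; on 'c' 15→0 → fail=15;  out {0}∪∅={0}
  n6('bcd'): parent n5 fail=15; on 'd' 15 → fail=26;  out ∅∪∅=∅
  n9('dac'): parent n8 fail=12; on 'c' 12→0 → fail=15;  out ∅∪∅=∅
  n14('add'): parent n13 fail=1; on 'd' 1→0 → fail=1;  out {3}∪∅={3}
  n17('cbb'): parent n16 fail=4; on 'b' 4→0 → fail=4;  out ∅∪∅=∅
  n22('bdb'): parent n21 fail=1; on 'b' 1→0 → fail=4;  out ∅∪∅=∅
  n27('cda'): parent n26 fail=1; on 'a' 1 → fail=8;  out {6}∪∅={6}
  n7('bcda'): parent n6 fail=26; on 'a' 26 → fail=27;  out {1}∪{6}={1,6}
  n10('dacc'): parent n9 fail=15; on 'c' 15→0 → fail=15;  out ∅∪∅=∅
  n18('cbbb'): parent n17 fail=4; on 'b' 4→0 → fail=4;  out ∅∪∅=∅
  n23('bdbd'): parent n22 fail=4; on 'd' 4 → fail=21;  out ∅∪∅=∅
  n11('daccd'): parent n10 fail=15; on 'd' 15 → fail=26;  out {2}∪∅={2}
  n19('cbbbb'): parent n18 fail=4; on 'b' 4→0 → fail=4;  out ∅∪∅=∅
  n24('bdbda'): parent n23 fail=21; on 'a' 21→1 → fail=8;  out ∅∪∅=∅
  n20('cbbbbd'): parent n19 fail=4; on 'd' 4 → fail=21;  out {4}∪∅={4}
  n25('bdbdac'): parent n24 fail=8; on 'c' 8 → fail=9;  out {5}∪∅={5}

Text stream:
[0] read 'b'  n0⇒n4
[1] read 'b'  n4⇒n4 (fail-walked)
[2] read 'a'  n4⇒n12 (fail-walked)
[3] read 'c'  n12⇒n15 (fail-walked)
[4] read 'b'  n15⇒n16
[5] read 'b'  n16⇒n17
[6] read 'b'  n17⇒n18
[7] read 'b'  n18⇒n19
[8] read 'd'  n19⇒n20  emit P4@[3:8]
[9] read 'b'  n20⇒n22 (fail-walked)
[10] read 'a'  n22⇒n12 (fail-walked)
[11] read 'd'  n12⇒n13
[12] read 'b'  n13⇒n4 (fail-walked)
[13] read 'c'  n4⇒n5
[14] read 'd'  n5⇒n6
[15] read 'a'  n6⇒n7  emit P1@[12:15],P6@[13:15]
[16] read 'd'  n7⇒n13 (fail-walked)
[17] read 'd'  n13⇒n14  emit P3@[15:17]
[18] read 'a'  n14⇒n8 (fail-walked)
[19] read 'b'  n8⇒n4 (fail-walked)
[20] read 'c'  n4⇒n5
[21] read 'c'  n5⇒n15 (fail-walked)
[22] read 'd'  n15⇒n26
[23] read 'a'  n26⇒n27  emit P6@[21:23]
[24] read 'c'  n27⇒n9 (fail-walked)
[25] read 'd'  n9⇒n26 (fail-walked)
[26] read 'a'  n26⇒n27  emit P6@[24:26]

Result: [[8,4],[15,1],[15,6],[17,3],[23,6],[26,6]]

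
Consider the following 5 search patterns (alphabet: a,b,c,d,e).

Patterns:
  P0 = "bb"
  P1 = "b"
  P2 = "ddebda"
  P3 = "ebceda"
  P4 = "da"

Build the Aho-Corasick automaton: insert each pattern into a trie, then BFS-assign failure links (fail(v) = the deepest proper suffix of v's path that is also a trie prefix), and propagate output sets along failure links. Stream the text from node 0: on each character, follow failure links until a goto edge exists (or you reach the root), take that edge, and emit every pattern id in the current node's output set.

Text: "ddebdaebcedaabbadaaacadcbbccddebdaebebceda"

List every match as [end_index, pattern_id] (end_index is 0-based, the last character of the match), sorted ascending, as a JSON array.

Construct AC machine:
Trie (insert patterns):
  0='ε' goto b→1 d→3 e→9
  1='b' goto b→2  ←P1
  2='bb' goto ·  ←P0
  3='d' goto a→15 d→4
  4='dd' goto e→5
  5='dde' goto b→6
  6='ddeb' goto d→7
  7='ddebd' goto a→8
  8='ddebda' goto ·  ←P2
  9='e' goto b→10
  10='eb' goto c→11
  11='ebc' goto e→12
  12='ebce' goto d→13
  13='ebced' goto a→14
  14='ebceda' goto ·  ←P3
  15='da' goto ·  ←P4

Failure links (BFS by depth):
  fail(1) 'b': from fail(0)=0 chase 'b': 0 ⇒ 0;  out={1}∪out(0)={1}
  fail(3) 'd': from fail(0)=0 chase 'd': 0 ⇒ 0;  out=∅∪out(0)=∅
  fail(9) 'e': from fail(0)=0 chase 'e': 0 ⇒ 0;  out=∅∪out(0)=∅
  fail(2) 'bb': from fail(1)=0 chase 'b': 0 ⇒ 1;  out={0}∪out(1)={0,1}
  fail(4) 'dd': from fail(3)=0 chase 'd': 0 ⇒ 3;  out=∅∪out(3)=∅
  fail(10) 'eb': from fail(9)=0 chase 'b': 0 ⇒ 1;  out=∅∪out(1)={1}
  fail(15) 'da': from fail(3)=0 chase 'a': 0 ⇒ 0;  out={4}∪out(0)={4}
  fail(5) 'dde': from fail(4)=3 chase 'e': 3→0 ⇒ 9;  out=∅∪out(9)=∅
  fail(11) 'ebc': from fail(10)=1 chase 'c': 1→0 ⇒ 0;  out=∅∪out(0)=∅
  fail(6) 'ddeb': from fail(5)=9 chase 'b': 9 ⇒ 10;  out=∅∪out(10)={1}
  fail(12) 'ebce': from fail(11)=0 chase 'e': 0 ⇒ 9;  out=∅∪out(9)=∅
  fail(7) 'ddebd': from fail(6)=10 chase 'd': 10→1→0 ⇒ 3;  out=∅∪out(3)=∅
  fail(13) 'ebced': from fail(12)=9 chase 'd': 9→0 ⇒ 3;  out=∅∪out(3)=∅
  fail(8) 'ddebda': from fail(7)=3 chase 'a': 3 ⇒ 15;  out={2}∪out(15)={2,4}
  fail(14) 'ebceda': from fail(13)=3 chase 'a': 3 ⇒ 15;  out={3}∪out(15)={3,4}

Text stream:
pos 0 'd': at 3
pos 1 'd': at 4
pos 2 'e': at 5
pos 3 'b': at 6  emit P1@[3:3]
pos 4 'd': at 7
pos 5 'a': at 8  emit P2@[0:5],P4@[4:5]
pos 6 'e': at 9 ·f
pos 7 'b': at 10  emit P1@[7:7]
pos 8 'c': at 11
pos 9 'e': at 12
pos 10 'd': at 13
pos 11 'a': at 14  emit P3@[6:11],P4@[10:11]
pos 12 'a': at 0 ·f
pos 13 'b': at 1  emit P1@[13:13]
pos 14 'b': at 2  emit P0@[13:14],P1@[14:14]
pos 15 'a': at 0 ·f
pos 16 'd': at 3
pos 17 'a': at 15  emit P4@[16:17]
pos 18 'a': at 0 ·f
pos 19 'a': at 0
pos 20 'c': at 0
pos 21 'a': at 0
pos 22 'd': at 3
pos 23 'c': at 0 ·f
pos 24 'b': at 1  emit P1@[24:24]
pos 25 'b': at 2  emit P0@[24:25],P1@[25:25]
pos 26 'c': at 0 ·f
pos 27 'c': at 0
pos 28 'd': at 3
pos 29 'd': at 4
pos 30 'e': at 5
pos 31 'b': at 6  emit P1@[31:31]
pos 32 'd': at 7
pos 33 'a': at 8  emit P2@[28:33],P4@[32:33]
pos 34 'e': at 9 ·f
pos 35 'b': at 10  emit P1@[35:35]
pos 36 'e': at 9 ·f
pos 37 'b': at 10  emit P1@[37:37]
pos 38 'c': at 11
pos 39 'e': at 12
pos 40 'd': at 13
pos 41 'a': at 14  emit P3@[36:41],P4@[40:41]

Matches: [[3,1],[5,2],[5,4],[7,1],[11,3],[11,4],[13,1],[14,0],[14,1],[17,4],[24,1],[25,0],[25,1],[31,1],[33,2],[33,4],[35,1],[37,1],[41,3],[41,4]]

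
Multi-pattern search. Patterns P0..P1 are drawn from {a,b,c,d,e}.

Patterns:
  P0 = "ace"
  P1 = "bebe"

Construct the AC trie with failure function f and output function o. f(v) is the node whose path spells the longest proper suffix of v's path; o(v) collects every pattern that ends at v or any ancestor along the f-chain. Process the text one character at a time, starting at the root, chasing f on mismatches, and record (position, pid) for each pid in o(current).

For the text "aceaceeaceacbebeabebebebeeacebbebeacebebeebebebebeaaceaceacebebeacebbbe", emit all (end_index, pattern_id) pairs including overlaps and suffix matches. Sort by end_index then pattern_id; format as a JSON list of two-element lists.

Construct AC machine:
Trie (insert patterns):
  n0 'ε': a→1 b→4
  n1 'a': c→2
  n2 'ac': e→3
  n3 'ace': ·  [P0 ends]
  n4 'b': e→5
  n5 'be': b→6
  n6 'beb': e→7
  n7 'bebe': ·  [P1 ends]

Failure links (BFS by depth):
  n1('a'): parent n0 fail=0; on 'a' 0 → fail=0;  out ∅∪∅=∅
  n4('b'): parent n0 fail=0; on 'b' 0 → fail=0;  out ∅∪∅=∅
  n2('ac'): parent n1 fail=0; on 'c' 0 → fail=0;  out ∅∪∅=∅
  n5('be'): parent n4 fail=0; on 'e' 0 → fail=0;  out ∅∪∅=∅
  n3('ace'): parent n2 fail=0; on 'e' 0 → fail=0;  out {0}∪∅={0}
  n6('beb'): parent n5 fail=0; on 'b' 0 → fail=4;  out ∅∪∅=∅
  n7('bebe'): parent n6 fail=4; on 'e' 4 → fail=5;  out {1}∪∅={1}

Scan:
[0] read 'a'  n0⇒n1
[1] read 'c'  n1⇒n2
[2] read 'e'  n2⇒n3  → match P0@[0:2]
[3] read 'a'  n3⇒n1 ·f
[4] read 'c'  n1⇒n2
[5] read 'e'  n2⇒n3  → match P0@[3:5]
[6] read 'e'  n3⇒n0 ·f
[7] read 'a'  n0⇒n1
[8] read 'c'  n1⇒n2
[9] read 'e'  n2⇒n3  → match P0@[7:9]
[10] read 'a'  n3⇒n1 ·f
[11] read 'c'  n1⇒n2
[12] read 'b'  n2⇒n4 ·f
[13] read 'e'  n4⇒n5
[14] read 'b'  n5⇒n6
[15] read 'e'  n6⇒n7  → match P1@[12:15]
[16] read 'a'  n7⇒n1 ·f
[17] read 'b'  n1⇒n4 ·f
[18] read 'e'  n4⇒n5
[19] read 'b'  n5⇒n6
[20] read 'e'  n6⇒n7  → match P1@[17:20]
[21] read 'b'  n7⇒n6 ·f
[22] read 'e'  n6⇒n7  → match P1@[19:22]
[23] read 'b'  n7⇒n6 ·f
[24] read 'e'  n6⇒n7  → match P1@[21:24]
[25] read 'e'  n7⇒n0 ·f
[26] read 'a'  n0⇒n1
[27] read 'c'  n1⇒n2
[28] read 'e'  n2⇒n3  → match P0@[26:28]
[29] read 'b'  n3⇒n4 ·f
[30] read 'b'  n4⇒n4 ·f
[31] read 'e'  n4⇒n5
[32] read 'b'  n5⇒n6
[33] read 'e'  n6⇒n7  → match P1@[30:33]
[34] read 'a'  n7⇒n1 ·f
[35] read 'c'  n1⇒n2
[36] read 'e'  n2⇒n3  → match P0@[34:36]
[37] read 'b'  n3⇒n4 ·f
[38] read 'e'  n4⇒n5
[39] read 'b'  n5⇒n6
[40] read 'e'  n6⇒n7  → match P1@[37:40]
[41] read 'e'  n7⇒n0 ·f
[42] read 'b'  n0⇒n4
[43] read 'e'  n4⇒n5
[44] read 'b'  n5⇒n6
[45] read 'e'  n6⇒n7  → match P1@[42:45]
[46] read 'b'  n7⇒n6 ·f
[47] read 'e'  n6⇒n7  → match P1@[44:47]
[48] read 'b'  n7⇒n6 ·f
[49] read 'e'  n6⇒n7  → match P1@[46:49]
[50] read 'a'  n7⇒n1 ·f
[51] read 'a'  n1⇒n1 ·f
[52] read 'c'  n1⇒n2
[53] read 'e'  n2⇒n3  → match P0@[51:53]
[54] read 'a'  n3⇒n1 ·f
[55] read 'c'  n1⇒n2
[56] read 'e'  n2⇒n3  → match P0@[54:56]
[57] read 'a'  n3⇒n1 ·f
[58] read 'c'  n1⇒n2
[59] read 'e'  n2⇒n3  → match P0@[57:59]
[60] read 'b'  n3⇒n4 ·f
[61] read 'e'  n4⇒n5
[62] read 'b'  n5⇒n6
[63] read 'e'  n6⇒n7  → match P1@[60:63]
[64] read 'a'  n7⇒n1 ·f
[65] read 'c'  n1⇒n2
[66] read 'e'  n2⇒n3  → match P0@[64:66]
[67] read 'b'  n3⇒n4 ·f
[68] read 'b'  n4⇒n4 ·f
[69] read 'b'  n4⇒n4 ·f
[70] read 'e'  n4⇒n5

Result: [[2,0],[5,0],[9,0],[15,1],[20,1],[22,1],[24,1],[28,0],[33,1],[36,0],[40,1],[45,1],[47,1],[49,1],[53,0],[56,0],[59,0],[63,1],[66,0]]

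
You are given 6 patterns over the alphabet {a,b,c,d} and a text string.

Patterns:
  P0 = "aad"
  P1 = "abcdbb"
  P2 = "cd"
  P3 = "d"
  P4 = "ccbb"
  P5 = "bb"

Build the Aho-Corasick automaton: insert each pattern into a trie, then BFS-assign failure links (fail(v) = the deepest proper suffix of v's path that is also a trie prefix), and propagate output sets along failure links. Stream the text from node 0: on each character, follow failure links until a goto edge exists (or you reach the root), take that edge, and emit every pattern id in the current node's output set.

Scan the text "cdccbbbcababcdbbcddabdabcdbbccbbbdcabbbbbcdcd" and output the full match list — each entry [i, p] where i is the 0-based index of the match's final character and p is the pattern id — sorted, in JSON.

Build:
Trie (insert patterns):
  n0 'ε': a→1 b→15 c→9 d→11
  n1 'a': a→2 b→4
  n2 'aa': d→3
  n3 'aad': ·  ←P0
  n4 'ab': c→5
  n5 'abc': d→6
  n6 'abcd': b→7
  n7 'abcdb': b→8
  n8 'abcdbb': ·  ←P1
  n9 'c': c→12 d→10
  n10 'cd': ·  ←P2
  n11 'd': ·  ←P3
  n12 'cc': b→13
  n13 'ccb': b→14
  n14 'ccbb': ·  ←P4
  n15 'b': b→16
  n16 'bb': ·  ←P5

BFS fail/out derivation:
  n1('a'): parent n0 fail=0; on 'a' 0 → fail=0;  out ∅∪∅=∅
  n9('c'): parent n0 fail=0; on 'c' 0 → fail=0;  out ∅∪∅=∅
  n11('d'): parent n0 fail=0; on 'd' 0 → fail=0;  out {3}∪∅={3}
  n15('b'): parent n0 fail=0; on 'b' 0 → fail=0;  out ∅∪∅=∅
  n2('aa'): parent n1 fail=0; on 'a' 0 → fail=1;  out ∅∪∅=∅
  n4('ab'): parent n1 fail=0; on 'b' 0 → fail=15;  out ∅∪∅=∅
  n10('cd'): parent n9 fail=0; on 'd' 0 → fail=11;  out {2}∪{3}={2,3}
  n12('cc'): parent n9 fail=0; on 'c' 0 → fail=9;  out ∅∪∅=∅
  n16('bb'): parent n15 fail=0; on 'b' 0 → fail=15;  out {5}∪∅={5}
  n3('aad'): parent n2 fail=1; on 'd' 1→0 → fail=11;  out {0}∪{3}={0,3}
  n5('abc'): parent n4 fail=15; on 'c' 15→0 → fail=9;  out ∅∪∅=∅
  n13('ccb'): parent n12 fail=9; on 'b' 9→0 → fail=15;  out ∅∪∅=∅
  n6('abcd'): parent n5 fail=9; on 'd' 9 → fail=10;  out ∅∪{2,3}={2,3}
  n14('ccbb'): parent n13 fail=15; on 'b' 15 → fail=16;  out {4}∪{5}={4,5}
  n7('abcdb'): parent n6 fail=10; on 'b' 10→11→0 → fail=15;  out ∅∪∅=∅
  n8('abcdbb'): parent n7 fail=15; on 'b' 15 → fail=16;  out {1}∪{5}={1,5}

Text stream:
pos 0 'c': at 9
pos 1 'd': at 10  emit P2@[0:1],P3@[1:1]
pos 2 'c': at 9 (via fail)
pos 3 'c': at 12
pos 4 'b': at 13
pos 5 'b': at 14  emit P4@[2:5],P5@[4:5]
pos 6 'b': at 16 (via fail)  emit P5@[5:6]
pos 7 'c': at 9 (via fail)
pos 8 'a': at 1 (via fail)
pos 9 'b': at 4
pos 10 'a': at 1 (via fail)
pos 11 'b': at 4
pos 12 'c': at 5
pos 13 'd': at 6  emit P2@[12:13],P3@[13:13]
pos 14 'b': at 7
pos 15 'b': at 8  emit P1@[10:15],P5@[14:15]
pos 16 'c': at 9 (via fail)
pos 17 'd': at 10  emit P2@[16:17],P3@[17:17]
pos 18 'd': at 11 (via fail)  emit P3@[18:18]
pos 19 'a': at 1 (via fail)
pos 20 'b': at 4
pos 21 'd': at 11 (via fail)  emit P3@[21:21]
pos 22 'a': at 1 (via fail)
pos 23 'b': at 4
pos 24 'c': at 5
pos 25 'd': at 6  emit P2@[24:25],P3@[25:25]
pos 26 'b': at 7
pos 27 'b': at 8  emit P1@[22:27],P5@[26:27]
pos 28 'c': at 9 (via fail)
pos 29 'c': at 12
pos 30 'b': at 13
pos 31 'b': at 14  emit P4@[28:31],P5@[30:31]
pos 32 'b': at 16 (via fail)  emit P5@[31:32]
pos 33 'd': at 11 (via fail)  emit P3@[33:33]
pos 34 'c': at 9 (via fail)
pos 35 'a': at 1 (via fail)
pos 36 'b': at 4
pos 37 'b': at 16 (via fail)  emit P5@[36:37]
pos 38 'b': at 16 (via fail)  emit P5@[37:38]
pos 39 'b': at 16 (via fail)  emit P5@[38:39]
pos 40 'b': at 16 (via fail)  emit P5@[39:40]
pos 41 'c': at 9 (via fail)
pos 42 'd': at 10  emit P2@[41:42],P3@[42:42]
pos 43 'c': at 9 (via fail)
pos 44 'd': at 10  emit P2@[43:44],P3@[44:44]

Matches: [[1,2],[1,3],[5,4],[5,5],[6,5],[13,2],[13,3],[15,1],[15,5],[17,2],[17,3],[18,3],[21,3],[25,2],[25,3],[27,1],[27,5],[31,4],[31,5],[32,5],[33,3],[37,5],[38,5],[39,5],[40,5],[42,2],[42,3],[44,2],[44,3]]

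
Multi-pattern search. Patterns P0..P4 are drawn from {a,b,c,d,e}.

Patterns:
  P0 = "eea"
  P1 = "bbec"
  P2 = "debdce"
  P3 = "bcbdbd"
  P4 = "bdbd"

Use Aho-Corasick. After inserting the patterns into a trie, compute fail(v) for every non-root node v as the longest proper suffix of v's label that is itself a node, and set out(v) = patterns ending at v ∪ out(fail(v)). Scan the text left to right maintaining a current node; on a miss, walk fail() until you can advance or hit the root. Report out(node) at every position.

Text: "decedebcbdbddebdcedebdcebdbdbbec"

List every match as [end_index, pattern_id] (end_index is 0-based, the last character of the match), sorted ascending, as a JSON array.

Build:
Trie nodes:
  n0 'ε': b→4 d→8 e→1
  n1 'e': e→2
  n2 'ee': a→3
  n3 'eea': ·  [P0 ends]
  n4 'b': b→5 c→14 d→19
  n5 'bb': e→6
  n6 'bbe': c→7
  n7 'bbec': ·  [P1 ends]
  n8 'd': e→9
  n9 'de': b→10
  n10 'deb': d→11
  n11 'debd': c→12
  n12 'debdc': e→13
  n13 'debdce': ·  [P2 ends]
  n14 'bc': b→15
  n15 'bcb': d→16
  n16 'bcbd': b→17
  n17 'bcbdb': d→18
  n18 'bcbdbd': ·  [P3 ends]
  n19 'bd': b→20
  n20 'bdb': d→21
  n21 'bdbd': ·  [P4 ends]

Failure links (BFS by depth):
  fail(1) 'e': from fail(0)=0 chase 'e': 0 ⇒ 0;  out=∅∪out(0)=∅
  fail(4) 'b': from fail(0)=0 chase 'b': 0 ⇒ 0;  out=∅∪out(0)=∅
  fail(8) 'd': from fail(0)=0 chase 'd': 0 ⇒ 0;  out=∅∪out(0)=∅
  fail(2) 'ee': from fail(1)=0 chase 'e': 0 ⇒ 1;  out=∅∪out(1)=∅
  fail(5) 'bb': from fail(4)=0 chase 'b': 0 ⇒ 4;  out=∅∪out(4)=∅
  fail(9) 'de': from fail(8)=0 chase 'e': 0 ⇒ 1;  out=∅∪out(1)=∅
  fail(14) 'bc': from fail(4)=0 chase 'c': 0 ⇒ 0;  out=∅∪out(0)=∅
  fail(19) 'bd': from fail(4)=0 chase 'd': 0 ⇒ 8;  out=∅∪out(8)=∅
  fail(3) 'eea': from fail(2)=1 chase 'a': 1→0 ⇒ 0;  out={0}∪out(0)={0}
  fail(6) 'bbe': from fail(5)=4 chase 'e': 4→0 ⇒ 1;  out=∅∪out(1)=∅
  fail(10) 'deb': from fail(9)=1 chase 'b': 1→0 ⇒ 4;  out=∅∪out(4)=∅
  fail(15) 'bcb': from fail(14)=0 chase 'b': 0 ⇒ 4;  out=∅∪out(4)=∅
  fail(20) 'bdb': from fail(19)=8 chase 'b': 8→0 ⇒ 4;  out=∅∪out(4)=∅
  fail(7) 'bbec': from fail(6)=1 chase 'c': 1→0 ⇒ 0;  out={1}∪out(0)={1}
  fail(11) 'debd': from fail(10)=4 chase 'd': 4 ⇒ 19;  out=∅∪out(19)=∅
  fail(16) 'bcbd': from fail(15)=4 chase 'd': 4 ⇒ 19;  out=∅∪out(19)=∅
  fail(21) 'bdbd': from fail(20)=4 chase 'd': 4 ⇒ 19;  out={4}∪out(19)={4}
  fail(12) 'debdc': from fail(11)=19 chase 'c': 19→8→0 ⇒ 0;  out=∅∪out(0)=∅
  fail(17) 'bcbdb': from fail(16)=19 chase 'b': 19 ⇒ 20;  out=∅∪out(20)=∅
  fail(13) 'debdce': from fail(12)=0 chase 'e': 0 ⇒ 1;  out={2}∪out(1)={2}
  fail(18) 'bcbdbd': from fail(17)=20 chase 'd': 20 ⇒ 21;  out={3}∪out(21)={3,4}

Run:
i=0 'd': node 0→8
i=1 'e': node 8→9
i=2 'c': node 9→0 (via fail)
i=3 'e': node 0→1
i=4 'd': node 1→8 (via fail)
i=5 'e': node 8→9
i=6 'b': node 9→10
i=7 'c': node 10→14 (via fail)
i=8 'b': node 14→15
i=9 'd': node 15→16
i=10 'b': node 16→17
i=11 'd': node 17→18  ** P3@[6:11],P4@[8:11]
i=12 'd': node 18→8 (via fail)
i=13 'e': node 8→9
i=14 'b': node 9→10
i=15 'd': node 10→11
i=16 'c': node 11→12
i=17 'e': node 12→13  ** P2@[12:17]
i=18 'd': node 13→8 (via fail)
i=19 'e': node 8→9
i=20 'b': node 9→10
i=21 'd': node 10→11
i=22 'c': node 11→12
i=23 'e': node 12→13  ** P2@[18:23]
i=24 'b': node 13→4 (via fail)
i=25 'd': node 4→19
i=26 'b': node 19→20
i=27 'd': node 20→21  ** P4@[24:27]
i=28 'b': node 21→20 (via fail)
i=29 'b': node 20→5 (via fail)
i=30 'e': node 5→6
i=31 'c': node 6→7  ** P1@[28:31]

All matches (sorted): [[11,3],[11,4],[17,2],[23,2],[27,4],[31,1]]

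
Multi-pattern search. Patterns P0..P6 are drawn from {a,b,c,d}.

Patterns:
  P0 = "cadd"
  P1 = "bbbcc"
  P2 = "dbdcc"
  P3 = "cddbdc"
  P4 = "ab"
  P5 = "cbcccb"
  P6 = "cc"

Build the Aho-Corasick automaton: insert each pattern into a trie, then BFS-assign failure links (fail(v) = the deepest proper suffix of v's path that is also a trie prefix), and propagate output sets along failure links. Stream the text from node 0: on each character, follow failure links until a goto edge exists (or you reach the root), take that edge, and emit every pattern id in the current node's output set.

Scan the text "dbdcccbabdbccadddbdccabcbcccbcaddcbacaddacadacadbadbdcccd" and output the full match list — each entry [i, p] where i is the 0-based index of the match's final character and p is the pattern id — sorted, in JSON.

Build:
Trie (insert patterns):
  0='ε' goto a→20 b→5 c→1 d→10
  1='c' goto a→2 b→22 c→27 d→15
  2='ca' goto d→3
  3='cad' goto d→4
  4='cadd' goto ·  [P0 ends]
  5='b' goto b→6
  6='bb' goto b→7
  7='bbb' goto c→8
  8='bbbc' goto c→9
  9='bbbcc' goto ·  [P1 ends]
  10='d' goto b→11
  11='db' goto d→12
  12='dbd' goto c→13
  13='dbdc' goto c→14
  14='dbdcc' goto ·  [P2 ends]
  15='cd' goto d→16
  16='cdd' goto b→17
  17='cddb' goto d→18
  18='cddbd' goto c→19
  19='cddbdc' goto ·  [P3 ends]
  20='a' goto b→21
  21='ab' goto ·  [P4 ends]
  22='cb' goto c→23
  23='cbc' goto c→24
  24='cbcc' goto c→25
  25='cbccc' goto b→26
  26='cbcccb' goto ·  [P5 ends]
  27='cc' goto ·  [P6 ends]

Failure links (BFS by depth):
  fail(1) 'c': from fail(0)=0 chase 'c': 0 ⇒ 0;  out=∅∪out(0)=∅
  fail(5) 'b': from fail(0)=0 chase 'b': 0 ⇒ 0;  out=∅∪out(0)=∅
  fail(10) 'd': from fail(0)=0 chase 'd': 0 ⇒ 0;  out=∅∪out(0)=∅
  fail(20) 'a': from fail(0)=0 chase 'a': 0 ⇒ 0;  out=∅∪out(0)=∅
  fail(2) 'ca': from fail(1)=0 chase 'a': 0 ⇒ 20;  out=∅∪out(20)=∅
  fail(6) 'bb': from fail(5)=0 chase 'b': 0 ⇒ 5;  out=∅∪out(5)=∅
  fail(11) 'db': from fail(10)=0 chase 'b': 0 ⇒ 5;  out=∅∪out(5)=∅
  fail(15) 'cd': from fail(1)=0 chase 'd': 0 ⇒ 10;  out=∅∪out(10)=∅
  fail(21) 'ab': from fail(20)=0 chase 'b': 0 ⇒ 5;  out={4}∪out(5)={4}
  fail(22) 'cb': from fail(1)=0 chase 'b': 0 ⇒ 5;  out=∅∪out(5)=∅
  fail(27) 'cc': from fail(1)=0 chase 'c': 0 ⇒ 1;  out={6}∪out(1)={6}
  fail(3) 'cad': from fail(2)=20 chase 'd': 20→0 ⇒ 10;  out=∅∪out(10)=∅
  fail(7) 'bbb': from fail(6)=5 chase 'b': 5 ⇒ 6;  out=∅∪out(6)=∅
  fail(12) 'dbd': from fail(11)=5 chase 'd': 5→0 ⇒ 10;  out=∅∪out(10)=∅
  fail(16) 'cdd': from fail(15)=10 chase 'd': 10→0 ⇒ 10;  out=∅∪out(10)=∅
  fail(23) 'cbc': from fail(22)=5 chase 'c': 5→0 ⇒ 1;  out=∅∪out(1)=∅
  fail(4) 'cadd': from fail(3)=10 chase 'd': 10→0 ⇒ 10;  out={0}∪out(10)={0}
  fail(8) 'bbbc': from fail(7)=6 chase 'c': 6→5→0 ⇒ 1;  out=∅∪out(1)=∅
  fail(13) 'dbdc': from fail(12)=10 chase 'c': 10→0 ⇒ 1;  out=∅∪out(1)=∅
  fail(17) 'cddb': from fail(16)=10 chase 'b': 10 ⇒ 11;  out=∅∪out(11)=∅
  fail(24) 'cbcc': from fail(23)=1 chase 'c': 1 ⇒ 27;  out=∅∪out(27)={6}
  fail(9) 'bbbcc': from fail(8)=1 chase 'c': 1 ⇒ 27;  out={1}∪out(27)={1,6}
  fail(14) 'dbdcc': from fail(13)=1 chase 'c': 1 ⇒ 27;  out={2}∪out(27)={2,6}
  fail(18) 'cddbd': from fail(17)=11 chase 'd': 11 ⇒ 12;  out=∅∪out(12)=∅
  fail(25) 'cbccc': from fail(24)=27 chase 'c': 27→1 ⇒ 27;  out=∅∪out(27)={6}
  fail(19) 'cddbdc': from fail(18)=12 chase 'c': 12 ⇒ 13;  out={3}∪out(13)={3}
  fail(26) 'cbcccb': from fail(25)=27 chase 'b': 27→1 ⇒ 22;  out={5}∪out(22)={5}

Scan:
[0] read 'd'  n0⇒n10
[1] read 'b'  n10⇒n11
[2] read 'd'  n11⇒n12
[3] read 'c'  n12⇒n13
[4] read 'c'  n13⇒n14  ** P2@[0:4],P6@[3:4]
[5] read 'c'  n14⇒n27 ·f  ** P6@[4:5]
[6] read 'b'  n27⇒n22 ·f
[7] read 'a'  n22⇒n20 ·f
[8] read 'b'  n20⇒n21  ** P4@[7:8]
[9] read 'd'  n21⇒n10 ·f
[10] read 'b'  n10⇒n11
[11] read 'c'  n11⇒n1 ·f
[12] read 'c'  n1⇒n27  ** P6@[11:12]
[13] read 'a'  n27⇒n2 ·f
[14] read 'd'  n2⇒n3
[15] read 'd'  n3⇒n4  ** P0@[12:15]
[16] read 'd'  n4⇒n10 ·f
[17] read 'b'  n10⇒n11
[18] read 'd'  n11⇒n12
[19] read 'c'  n12⇒n13
[20] read 'c'  n13⇒n14  ** P2@[16:20],P6@[19:20]
[21] read 'a'  n14⇒n2 ·f
[22] read 'b'  n2⇒n21 ·f  ** P4@[21:22]
[23] read 'c'  n21⇒n1 ·f
[24] read 'b'  n1⇒n22
[25] read 'c'  n22⇒n23
[26] read 'c'  n23⇒n24  ** P6@[25:26]
[27] read 'c'  n24⇒n25  ** P6@[26:27]
[28] read 'b'  n25⇒n26  ** P5@[23:28]
[29] read 'c'  n26⇒n23 ·f
[30] read 'a'  n23⇒n2 ·f
[31] read 'd'  n2⇒n3
[32] read 'd'  n3⇒n4  ** P0@[29:32]
[33] read 'c'  n4⇒n1 ·f
[34] read 'b'  n1⇒n22
[35] read 'a'  n22⇒n20 ·f
[36] read 'c'  n20⇒n1 ·f
[37] read 'a'  n1⇒n2
[38] read 'd'  n2⇒n3
[39] read 'd'  n3⇒n4  ** P0@[36:39]
[40] read 'a'  n4⇒n20 ·f
[41] read 'c'  n20⇒n1 ·f
[42] read 'a'  n1⇒n2
[43] read 'd'  n2⇒n3
[44] read 'a'  n3⇒n20 ·f
[45] read 'c'  n20⇒n1 ·f
[46] read 'a'  n1⇒n2
[47] read 'd'  n2⇒n3
[48] read 'b'  n3⇒n11 ·f
[49] read 'a'  n11⇒n20 ·f
[50] read 'd'  n20⇒n10 ·f
[51] read 'b'  n10⇒n11
[52] read 'd'  n11⇒n12
[53] read 'c'  n12⇒n13
[54] read 'c'  n13⇒n14  ** P2@[50:54],P6@[53:54]
[55] read 'c'  n14⇒n27 ·f  ** P6@[54:55]
[56] read 'd'  n27⇒n15 ·f

All matches (sorted): [[4,2],[4,6],[5,6],[8,4],[12,6],[15,0],[20,2],[20,6],[22,4],[26,6],[27,6],[28,5],[32,0],[39,0],[54,2],[54,6],[55,6]]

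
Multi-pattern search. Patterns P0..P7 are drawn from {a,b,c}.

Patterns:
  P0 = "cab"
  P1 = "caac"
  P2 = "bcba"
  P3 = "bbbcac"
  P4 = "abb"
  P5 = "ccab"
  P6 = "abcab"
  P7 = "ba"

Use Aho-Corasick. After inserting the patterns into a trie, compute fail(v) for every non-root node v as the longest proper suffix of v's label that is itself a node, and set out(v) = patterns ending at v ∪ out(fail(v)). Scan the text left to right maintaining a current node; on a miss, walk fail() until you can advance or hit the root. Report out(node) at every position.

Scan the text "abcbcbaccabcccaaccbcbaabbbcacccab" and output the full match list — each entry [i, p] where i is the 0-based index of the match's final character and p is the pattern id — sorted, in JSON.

Construct AC machine:
Trie (insert patterns):
  0='ε' goto a→15 b→6 c→1
  1='c' goto a→2 c→18
  2='ca' goto a→4 b→3
  3='cab' goto ·  ←P0
  4='caa' goto c→5
  5='caac' goto ·  ←P1
  6='b' goto a→24 b→10 c→7
  7='bc' goto b→8
  8='bcb' goto a→9
  9='bcba' goto ·  ←P2
  10='bb' goto b→11
  11='bbb' goto c→12
  12='bbbc' goto a→13
  13='bbbca' goto c→14
  14='bbbcac' goto ·  ←P3
  15='a' goto b→16
  16='ab' goto b→17 c→21
  17='abb' goto ·  ←P4
  18='cc' goto a→19
  19='cca' goto b→20
  20='ccab' goto ·  ←P5
  21='abc' goto a→22
  22='abca' goto b→23
  23='abcab' goto ·  ←P6
  24='ba' goto ·  ←P7

Failure links (BFS by depth):
  fail(1) 'c': from fail(0)=0 chase 'c': 0 ⇒ 0;  out=∅∪out(0)=∅
  fail(6) 'b': from fail(0)=0 chase 'b': 0 ⇒ 0;  out=∅∪out(0)=∅
  fail(15) 'a': from fail(0)=0 chase 'a': 0 ⇒ 0;  out=∅∪out(0)=∅
  fail(2) 'ca': from fail(1)=0 chase 'a': 0 ⇒ 15;  out=∅∪out(15)=∅
  fail(7) 'bc': from fail(6)=0 chase 'c': 0 ⇒ 1;  out=∅∪out(1)=∅
  fail(10) 'bb': from fail(6)=0 chase 'b': 0 ⇒ 6;  out=∅∪out(6)=∅
  fail(16) 'ab': from fail(15)=0 chase 'b': 0 ⇒ 6;  out=∅∪out(6)=∅
  fail(18) 'cc': from fail(1)=0 chase 'c': 0 ⇒ 1;  out=∅∪out(1)=∅
  fail(24) 'ba': from fail(6)=0 chase 'a': 0 ⇒ 15;  out={7}∪out(15)={7}
  fail(3) 'cab': from fail(2)=15 chase 'b': 15 ⇒ 16;  out={0}∪out(16)={0}
  fail(4) 'caa': from fail(2)=15 chase 'a': 15→0 ⇒ 15;  out=∅∪out(15)=∅
  fail(8) 'bcb': from fail(7)=1 chase 'b': 1→0 ⇒ 6;  out=∅∪out(6)=∅
  fail(11) 'bbb': from fail(10)=6 chase 'b': 6 ⇒ 10;  out=∅∪out(10)=∅
  fail(17) 'abb': from fail(16)=6 chase 'b': 6 ⇒ 10;  out={4}∪out(10)={4}
  fail(19) 'cca': from fail(18)=1 chase 'a': 1 ⇒ 2;  out=∅∪out(2)=∅
  fail(21) 'abc': from fail(16)=6 chase 'c': 6 ⇒ 7;  out=∅∪out(7)=∅
  fail(5) 'caac': from fail(4)=15 chase 'c': 15→0 ⇒ 1;  out={1}∪out(1)={1}
  fail(9) 'bcba': from fail(8)=6 chase 'a': 6 ⇒ 24;  out={2}∪out(24)={2,7}
  fail(12) 'bbbc': from fail(11)=10 chase 'c': 10→6 ⇒ 7;  out=∅∪out(7)=∅
  fail(20) 'ccab': from fail(19)=2 chase 'b': 2 ⇒ 3;  out={5}∪out(3)={0,5}
  fail(22) 'abca': from fail(21)=7 chase 'a': 7→1 ⇒ 2;  out=∅∪out(2)=∅
  fail(13) 'bbbca': from fail(12)=7 chase 'a': 7→1 ⇒ 2;  out=∅∪out(2)=∅
  fail(23) 'abcab': from fail(22)=2 chase 'b': 2 ⇒ 3;  out={6}∪out(3)={0,6}
  fail(14) 'bbbcac': from fail(13)=2 chase 'c': 2→15→0 ⇒ 1;  out={3}∪out(1)={3}

Scan:
i=0 'a': node 0→15
i=1 'b': node 15→16
i=2 'c': node 16→21
i=3 'b': node 21→8 ·f
i=4 'c': node 8→7 ·f
i=5 'b': node 7→8
i=6 'a': node 8→9  → match P2@[3:6],P7@[5:6]
i=7 'c': node 9→1 ·f
i=8 'c': node 1→18
i=9 'a': node 18→19
i=10 'b': node 19→20  → match P0@[8:10],P5@[7:10]
i=11 'c': node 20→21 ·f
i=12 'c': node 21→18 ·f
i=13 'c': node 18→18 ·f
i=14 'a': node 18→19
i=15 'a': node 19→4 ·f
i=16 'c': node 4→5  → match P1@[13:16]
i=17 'c': node 5→18 ·f
i=18 'b': node 18→6 ·f
i=19 'c': node 6→7
i=20 'b': node 7→8
i=21 'a': node 8→9  → match P2@[18:21],P7@[20:21]
i=22 'a': node 9→15 ·f
i=23 'b': node 15→16
i=24 'b': node 16→17  → match P4@[22:24]
i=25 'b': node 17→11 ·f
i=26 'c': node 11→12
i=27 'a': node 12→13
i=28 'c': node 13→14  → match P3@[23:28]
i=29 'c': node 14→18 ·f
i=30 'c': node 18→18 ·f
i=31 'a': node 18→19
i=32 'b': node 19→20  → match P0@[30:32],P5@[29:32]

All matches (sorted): [[6,2],[6,7],[10,0],[10,5],[16,1],[21,2],[21,7],[24,4],[28,3],[32,0],[32,5]]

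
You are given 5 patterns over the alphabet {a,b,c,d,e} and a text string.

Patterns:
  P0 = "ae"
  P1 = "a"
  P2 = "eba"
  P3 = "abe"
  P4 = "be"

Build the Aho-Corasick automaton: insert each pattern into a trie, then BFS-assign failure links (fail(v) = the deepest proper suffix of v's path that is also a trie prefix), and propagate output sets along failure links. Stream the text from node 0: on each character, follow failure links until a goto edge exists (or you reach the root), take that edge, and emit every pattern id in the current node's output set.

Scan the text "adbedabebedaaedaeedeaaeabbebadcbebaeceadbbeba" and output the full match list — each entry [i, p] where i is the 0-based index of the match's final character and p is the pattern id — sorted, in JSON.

Construct AC machine:
Trie (insert patterns):
  0='ε' goto a→1 b→8 e→3
  1='a' goto b→6 e→2  [P1 ends]
  2='ae' goto ·  [P0 ends]
  3='e' goto b→4
  4='eb' goto a→5
  5='eba' goto ·  [P2 ends]
  6='ab' goto e→7
  7='abe' goto ·  [P3 ends]
  8='b' goto e→9
  9='be' goto ·  [P4 ends]

Failure links (BFS by depth):
  fail(1) 'a': from fail(0)=0 chase 'a': 0 ⇒ 0;  out={1}∪out(0)={1}
  fail(3) 'e': from fail(0)=0 chase 'e': 0 ⇒ 0;  out=∅∪out(0)=∅
  fail(8) 'b': from fail(0)=0 chase 'b': 0 ⇒ 0;  out=∅∪out(0)=∅
  fail(2) 'ae': from fail(1)=0 chase 'e': 0 ⇒ 3;  out={0}∪out(3)={0}
  fail(4) 'eb': from fail(3)=0 chase 'b': 0 ⇒ 8;  out=∅∪out(8)=∅
  fail(6) 'ab': from fail(1)=0 chase 'b': 0 ⇒ 8;  out=∅∪out(8)=∅
  fail(9) 'be': from fail(8)=0 chase 'e': 0 ⇒ 3;  out={4}∪out(3)={4}
  fail(5) 'eba': from fail(4)=8 chase 'a': 8→0 ⇒ 1;  out={2}∪out(1)={1,2}
  fail(7) 'abe': from fail(6)=8 chase 'e': 8 ⇒ 9;  out={3}∪out(9)={3,4}

Run:
pos 0 'a': at 1  → match P1@[0:0]
pos 1 'd': at 0 ·f
pos 2 'b': at 8
pos 3 'e': at 9  → match P4@[2:3]
pos 4 'd': at 0 ·f
pos 5 'a': at 1  → match P1@[5:5]
pos 6 'b': at 6
pos 7 'e': at 7  → match P3@[5:7],P4@[6:7]
pos 8 'b': at 4 ·f
pos 9 'e': at 9 ·f  → match P4@[8:9]
pos 10 'd': at 0 ·f
pos 11 'a': at 1  → match P1@[11:11]
pos 12 'a': at 1 ·f  → match P1@[12:12]
pos 13 'e': at 2  → match P0@[12:13]
pos 14 'd': at 0 ·f
pos 15 'a': at 1  → match P1@[15:15]
pos 16 'e': at 2  → match P0@[15:16]
pos 17 'e': at 3 ·f
pos 18 'd': at 0 ·f
pos 19 'e': at 3
pos 20 'a': at 1 ·f  → match P1@[20:20]
pos 21 'a': at 1 ·f  → match P1@[21:21]
pos 22 'e': at 2  → match P0@[21:22]
pos 23 'a': at 1 ·f  → match P1@[23:23]
pos 24 'b': at 6
pos 25 'b': at 8 ·f
pos 26 'e': at 9  → match P4@[25:26]
pos 27 'b': at 4 ·f
pos 28 'a': at 5  → match P1@[28:28],P2@[26:28]
pos 29 'd': at 0 ·f
pos 30 'c': at 0
pos 31 'b': at 8
pos 32 'e': at 9  → match P4@[31:32]
pos 33 'b': at 4 ·f
pos 34 'a': at 5  → match P1@[34:34],P2@[32:34]
pos 35 'e': at 2 ·f  → match P0@[34:35]
pos 36 'c': at 0 ·f
pos 37 'e': at 3
pos 38 'a': at 1 ·f  → match P1@[38:38]
pos 39 'd': at 0 ·f
pos 40 'b': at 8
pos 41 'b': at 8 ·f
pos 42 'e': at 9  → match P4@[41:42]
pos 43 'b': at 4 ·f
pos 44 'a': at 5  → match P1@[44:44],P2@[42:44]

Result: [[0,1],[3,4],[5,1],[7,3],[7,4],[9,4],[11,1],[12,1],[13,0],[15,1],[16,0],[20,1],[21,1],[22,0],[23,1],[26,4],[28,1],[28,2],[32,4],[34,1],[34,2],[35,0],[38,1],[42,4],[44,1],[44,2]]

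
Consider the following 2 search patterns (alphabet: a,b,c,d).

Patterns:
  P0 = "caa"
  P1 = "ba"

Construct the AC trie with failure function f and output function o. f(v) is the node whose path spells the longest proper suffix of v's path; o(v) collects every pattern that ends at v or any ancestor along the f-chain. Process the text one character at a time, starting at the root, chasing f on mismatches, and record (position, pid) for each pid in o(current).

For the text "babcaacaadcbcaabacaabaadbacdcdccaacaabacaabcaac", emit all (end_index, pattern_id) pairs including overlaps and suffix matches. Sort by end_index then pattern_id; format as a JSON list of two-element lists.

Build:
Trie nodes:
  n0 'ε': b→4 c→1
  n1 'c': a→2
  n2 'ca': a→3
  n3 'caa': ·  ←P0
  n4 'b': a→5
  n5 'ba': ·  ←P1

Failure links (BFS by depth):
  fail(1) 'c': from fail(0)=0 chase 'c': 0 ⇒ 0;  out=∅∪out(0)=∅
  fail(4) 'b': from fail(0)=0 chase 'b': 0 ⇒ 0;  out=∅∪out(0)=∅
  fail(2) 'ca': from fail(1)=0 chase 'a': 0 ⇒ 0;  out=∅∪out(0)=∅
  fail(5) 'ba': from fail(4)=0 chase 'a': 0 ⇒ 0;  out={1}∪out(0)={1}
  fail(3) 'caa': from fail(2)=0 chase 'a': 0 ⇒ 0;  out={0}∪out(0)={0}

Run:
pos 0 'b': at 4
pos 1 'a': at 5  ** P1@[0:1]
pos 2 'b': at 4 (fail-walked)
pos 3 'c': at 1 (fail-walked)
pos 4 'a': at 2
pos 5 'a': at 3  ** P0@[3:5]
pos 6 'c': at 1 (fail-walked)
pos 7 'a': at 2
pos 8 'a': at 3  ** P0@[6:8]
pos 9 'd': at 0 (fail-walked)
pos 10 'c': at 1
pos 11 'b': at 4 (fail-walked)
pos 12 'c': at 1 (fail-walked)
pos 13 'a': at 2
pos 14 'a': at 3  ** P0@[12:14]
pos 15 'b': at 4 (fail-walked)
pos 16 'a': at 5  ** P1@[15:16]
pos 17 'c': at 1 (fail-walked)
pos 18 'a': at 2
pos 19 'a': at 3  ** P0@[17:19]
pos 20 'b': at 4 (fail-walked)
pos 21 'a': at 5  ** P1@[20:21]
pos 22 'a': at 0 (fail-walked)
pos 23 'd': at 0
pos 24 'b': at 4
pos 25 'a': at 5  ** P1@[24:25]
pos 26 'c': at 1 (fail-walked)
pos 27 'd': at 0 (fail-walked)
pos 28 'c': at 1
pos 29 'd': at 0 (fail-walked)
pos 30 'c': at 1
pos 31 'c': at 1 (fail-walked)
pos 32 'a': at 2
pos 33 'a': at 3  ** P0@[31:33]
pos 34 'c': at 1 (fail-walked)
pos 35 'a': at 2
pos 36 'a': at 3  ** P0@[34:36]
pos 37 'b': at 4 (fail-walked)
pos 38 'a': at 5  ** P1@[37:38]
pos 39 'c': at 1 (fail-walked)
pos 40 'a': at 2
pos 41 'a': at 3  ** P0@[39:41]
pos 42 'b': at 4 (fail-walked)
pos 43 'c': at 1 (fail-walked)
pos 44 'a': at 2
pos 45 'a': at 3  ** P0@[43:45]
pos 46 'c': at 1 (fail-walked)

Result: [[1,1],[5,0],[8,0],[14,0],[16,1],[19,0],[21,1],[25,1],[33,0],[36,0],[38,1],[41,0],[45,0]]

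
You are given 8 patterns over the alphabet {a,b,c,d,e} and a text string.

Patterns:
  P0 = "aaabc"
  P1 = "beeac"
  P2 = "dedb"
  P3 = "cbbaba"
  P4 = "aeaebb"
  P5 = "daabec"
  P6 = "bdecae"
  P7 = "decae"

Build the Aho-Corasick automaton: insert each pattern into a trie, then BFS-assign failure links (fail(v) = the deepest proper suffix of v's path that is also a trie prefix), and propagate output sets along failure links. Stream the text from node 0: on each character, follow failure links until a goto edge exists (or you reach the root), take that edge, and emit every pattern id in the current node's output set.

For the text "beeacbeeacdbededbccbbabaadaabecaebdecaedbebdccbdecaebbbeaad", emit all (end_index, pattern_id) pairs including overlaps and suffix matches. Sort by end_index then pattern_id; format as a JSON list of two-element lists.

Construct AC machine:
Trie (insert patterns):
  0='ε' goto a→1 b→6 c→15 d→11
  1='a' goto a→2 e→21
  2='aa' goto a→3
  3='aaa' goto b→4
  4='aaab' goto c→5
  5='aaabc' goto ·  ←P0
  6='b' goto d→31 e→7
  7='be' goto e→8
  8='bee' goto a→9
  9='beea' goto c→10
  10='beeac' goto ·  ←P1
  11='d' goto a→26 e→12
  12='de' goto c→36 d→13
  13='ded' goto b→14
  14='dedb' goto ·  ←P2
  15='c' goto b→16
  16='cb' goto b→17
  17='cbb' goto a→18
  18='cbba' goto b→19
  19='cbbab' goto a→20
  20='cbbaba' goto ·  ←P3
  21='ae' goto a→22
  22='aea' goto e→23
  23='aeae' goto b→24
  24='aeaeb' goto b→25
  25='aeaebb' goto ·  ←P4
  26='da' goto a→27
  27='daa' goto b→28
  28='daab' goto e→29
  29='daabe' goto c→30
  30='daabec' goto ·  ←P5
  31='bd' goto e→32
  32='bde' goto c→33
  33='bdec' goto a→34
  34='bdeca' goto e→35
  35='bdecae' goto ·  ←P6
  36='dec' goto a→37
  37='deca' goto e→38
  38='decae' goto ·  ←P7

BFS fail/out derivation:
  fail(1) 'a': from fail(0)=0 chase 'a': 0 ⇒ 0;  out=∅∪out(0)=∅
  fail(6) 'b': from fail(0)=0 chase 'b': 0 ⇒ 0;  out=∅∪out(0)=∅
  fail(11) 'd': from fail(0)=0 chase 'd': 0 ⇒ 0;  out=∅∪out(0)=∅
  fail(15) 'c': from fail(0)=0 chase 'c': 0 ⇒ 0;  out=∅∪out(0)=∅
  fail(2) 'aa': from fail(1)=0 chase 'a': 0 ⇒ 1;  out=∅∪out(1)=∅
  fail(7) 'be': from fail(6)=0 chase 'e': 0 ⇒ 0;  out=∅∪out(0)=∅
  fail(12) 'de': from fail(11)=0 chase 'e': 0 ⇒ 0;  out=∅∪out(0)=∅
  fail(16) 'cb': from fail(15)=0 chase 'b': 0 ⇒ 6;  out=∅∪out(6)=∅
  fail(21) 'ae': from fail(1)=0 chase 'e': 0 ⇒ 0;  out=∅∪out(0)=∅
  fail(26) 'da': from fail(11)=0 chase 'a': 0 ⇒ 1;  out=∅∪out(1)=∅
  fail(31) 'bd': from fail(6)=0 chase 'd': 0 ⇒ 11;  out=∅∪out(11)=∅
  fail(3) 'aaa': from fail(2)=1 chase 'a': 1 ⇒ 2;  out=∅∪out(2)=∅
  fail(8) 'bee': from fail(7)=0 chase 'e': 0 ⇒ 0;  out=∅∪out(0)=∅
  fail(13) 'ded': from fail(12)=0 chase 'd': 0 ⇒ 11;  out=∅∪out(11)=∅
  fail(17) 'cbb': from fail(16)=6 chase 'b': 6→0 ⇒ 6;  out=∅∪out(6)=∅
  fail(22) 'aea': from fail(21)=0 chase 'a': 0 ⇒ 1;  out=∅∪out(1)=∅
  fail(27) 'daa': from fail(26)=1 chase 'a': 1 ⇒ 2;  out=∅∪out(2)=∅
  fail(32) 'bde': from fail(31)=11 chase 'e': 11 ⇒ 12;  out=∅∪out(12)=∅
  fail(36) 'dec': from fail(12)=0 chase 'c': 0 ⇒ 15;  out=∅∪out(15)=∅
  fail(4) 'aaab': from fail(3)=2 chase 'b': 2→1→0 ⇒ 6;  out=∅∪out(6)=∅
  fail(9) 'beea': from fail(8)=0 chase 'a': 0 ⇒ 1;  out=∅∪out(1)=∅
  fail(14) 'dedb': from fail(13)=11 chase 'b': 11→0 ⇒ 6;  out={2}∪out(6)={2}
  fail(18) 'cbba': from fail(17)=6 chase 'a': 6→0 ⇒ 1;  out=∅∪out(1)=∅
  fail(23) 'aeae': from fail(22)=1 chase 'e': 1 ⇒ 21;  out=∅∪out(21)=∅
  fail(28) 'daab': from fail(27)=2 chase 'b': 2→1→0 ⇒ 6;  out=∅∪out(6)=∅
  fail(33) 'bdec': from fail(32)=12 chase 'c': 12 ⇒ 36;  out=∅∪out(36)=∅
  fail(37) 'deca': from fail(36)=15 chase 'a': 15→0 ⇒ 1;  out=∅∪out(1)=∅
  fail(5) 'aaabc': from fail(4)=6 chase 'c': 6→0 ⇒ 15;  out={0}∪out(15)={0}
  fail(10) 'beeac': from fail(9)=1 chase 'c': 1→0 ⇒ 15;  out={1}∪out(15)={1}
  fail(19) 'cbbab': from fail(18)=1 chase 'b': 1→0 ⇒ 6;  out=∅∪out(6)=∅
  fail(24) 'aeaeb': from fail(23)=21 chase 'b': 21→0 ⇒ 6;  out=∅∪out(6)=∅
  fail(29) 'daabe': from fail(28)=6 chase 'e': 6 ⇒ 7;  out=∅∪out(7)=∅
  fail(34) 'bdeca': from fail(33)=36 chase 'a': 36 ⇒ 37;  out=∅∪out(37)=∅
  fail(38) 'decae': from fail(37)=1 chase 'e': 1 ⇒ 21;  out={7}∪out(21)={7}
  fail(20) 'cbbaba': from fail(19)=6 chase 'a': 6→0 ⇒ 1;  out={3}∪out(1)={3}
  fail(25) 'aeaebb': from fail(24)=6 chase 'b': 6→0 ⇒ 6;  out={4}∪out(6)={4}
  fail(30) 'daabec': from fail(29)=7 chase 'c': 7→0 ⇒ 15;  out={5}∪out(15)={5}
  fail(35) 'bdecae': from fail(34)=37 chase 'e': 37 ⇒ 38;  out={6}∪out(38)={6,7}

Run:
[0] read 'b'  n0⇒n6
[1] read 'e'  n6⇒n7
[2] read 'e'  n7⇒n8
[3] read 'a'  n8⇒n9
[4] read 'c'  n9⇒n10  ** P1@[0:4]
[5] read 'b'  n10⇒n16 (via fail)
[6] read 'e'  n16⇒n7 (via fail)
[7] read 'e'  n7⇒n8
[8] read 'a'  n8⇒n9
[9] read 'c'  n9⇒n10  ** P1@[5:9]
[10] read 'd'  n10⇒n11 (via fail)
[11] read 'b'  n11⇒n6 (via fail)
[12] read 'e'  n6⇒n7
[13] read 'd'  n7⇒n11 (via fail)
[14] read 'e'  n11⇒n12
[15] read 'd'  n12⇒n13
[16] read 'b'  n13⇒n14  ** P2@[13:16]
[17] read 'c'  n14⇒n15 (via fail)
[18] read 'c'  n15⇒n15 (via fail)
[19] read 'b'  n15⇒n16
[20] read 'b'  n16⇒n17
[21] read 'a'  n17⇒n18
[22] read 'b'  n18⇒n19
[23] read 'a'  n19⇒n20  ** P3@[18:23]
[24] read 'a'  n20⇒n2 (via fail)
[25] read 'd'  n2⇒n11 (via fail)
[26] read 'a'  n11⇒n26
[27] read 'a'  n26⇒n27
[28] read 'b'  n27⇒n28
[29] read 'e'  n28⇒n29
[30] read 'c'  n29⇒n30  ** P5@[25:30]
[31] read 'a'  n30⇒n1 (via fail)
[32] read 'e'  n1⇒n21
[33] read 'b'  n21⇒n6 (via fail)
[34] read 'd'  n6⇒n31
[35] read 'e'  n31⇒n32
[36] read 'c'  n32⇒n33
[37] read 'a'  n33⇒n34
[38] read 'e'  n34⇒n35  ** P6@[33:38],P7@[34:38]
[39] read 'd'  n35⇒n11 (via fail)
[40] read 'b'  n11⇒n6 (via fail)
[41] read 'e'  n6⇒n7
[42] read 'b'  n7⇒n6 (via fail)
[43] read 'd'  n6⇒n31
[44] read 'c'  n31⇒n15 (via fail)
[45] read 'c'  n15⇒n15 (via fail)
[46] read 'b'  n15⇒n16
[47] read 'd'  n16⇒n31 (via fail)
[48] read 'e'  n31⇒n32
[49] read 'c'  n32⇒n33
[50] read 'a'  n33⇒n34
[51] read 'e'  n34⇒n35  ** P6@[46:51],P7@[47:51]
[52] read 'b'  n35⇒n6 (via fail)
[53] read 'b'  n6⇒n6 (via fail)
[54] read 'b'  n6⇒n6 (via fail)
[55] read 'e'  n6⇒n7
[56] read 'a'  n7⇒n1 (via fail)
[57] read 'a'  n1⇒n2
[58] read 'd'  n2⇒n11 (via fail)

All matches (sorted): [[4,1],[9,1],[16,2],[23,3],[30,5],[38,6],[38,7],[51,6],[51,7]]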